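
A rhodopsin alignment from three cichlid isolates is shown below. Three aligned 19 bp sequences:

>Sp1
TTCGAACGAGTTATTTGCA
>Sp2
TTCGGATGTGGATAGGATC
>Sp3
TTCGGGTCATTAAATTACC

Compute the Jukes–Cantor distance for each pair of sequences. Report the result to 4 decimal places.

Sp1–Sp2: 12/19 sites differ → p ≈ 0.631579, d = −0.75 ln(1 − 0.842105) = 1.384369 ≈ 1.3844.
Sp1–Sp3: 9/19 sites differ → p ≈ 0.473684, d = −0.75 ln(1 − 0.631579) = 0.748897 ≈ 0.7489.
Sp2–Sp3: 9/19 sites differ → p ≈ 0.473684, d = −0.75 ln(1 − 0.631579) = 0.748897 ≈ 0.7489.

d(Sp1,Sp2) = 1.3844, d(Sp1,Sp3) = 0.7489, d(Sp2,Sp3) = 0.7489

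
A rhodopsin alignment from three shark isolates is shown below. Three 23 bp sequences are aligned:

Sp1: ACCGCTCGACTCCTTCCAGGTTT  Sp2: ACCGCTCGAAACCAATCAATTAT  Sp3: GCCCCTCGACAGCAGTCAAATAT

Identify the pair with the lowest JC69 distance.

Sp1–Sp2: 8/23 differ, p = 0.348, d = 0.467.
Sp1–Sp3: 10/23 differ, p = 0.435, d = 0.650.
Sp2–Sp3: 6/23 differ, p = 0.261, d = 0.321.
The smallest distance is between Sp2 and Sp3.

Sp2 and Sp3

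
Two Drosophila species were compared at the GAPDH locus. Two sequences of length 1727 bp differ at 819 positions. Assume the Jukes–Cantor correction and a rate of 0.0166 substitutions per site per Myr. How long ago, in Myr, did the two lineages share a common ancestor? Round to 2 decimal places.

22.60

p = 819/1727 ≈ 0.474233.
d = −(3/4) ln(1 − 4p/3) = −0.75 ln(1 − 0.632311) = −0.75 ln(0.367689)
  = −0.75 × (-1.000518) = 0.750389 substitutions/site.
Under a molecular clock d = 2μt, so t = d/(2μ) = 0.750389 / (2 × 0.0166) = 22.60 Myr.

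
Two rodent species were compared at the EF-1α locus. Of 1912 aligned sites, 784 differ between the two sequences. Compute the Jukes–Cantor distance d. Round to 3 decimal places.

0.593

p = 784/1912 ≈ 0.410042.
d = −(3/4) ln(1 − 4p/3) = −0.75 ln(1 − 0.546723) = −0.75 ln(0.453277)
  = −0.75 × (-0.791252) = 0.593439 substitutions/site.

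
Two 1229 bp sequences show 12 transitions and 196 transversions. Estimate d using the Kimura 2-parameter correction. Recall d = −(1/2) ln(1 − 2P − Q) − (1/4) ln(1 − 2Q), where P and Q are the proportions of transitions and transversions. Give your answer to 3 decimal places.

P = 12/1229 ≈ 0.009764 and Q = 196/1229 ≈ 0.159479.
Under the Kimura two-parameter model, d = −½ ln(1 − 2P − Q) − ¼ ln(1 − 2Q).
1 − 2P − Q = 0.820993, giving −½ ln(0.820993) = 0.098620.
1 − 2Q = 0.681042, giving −¼ ln(0.681042) = 0.096033.
d = 0.098620 + 0.096033 = 0.194653.

0.195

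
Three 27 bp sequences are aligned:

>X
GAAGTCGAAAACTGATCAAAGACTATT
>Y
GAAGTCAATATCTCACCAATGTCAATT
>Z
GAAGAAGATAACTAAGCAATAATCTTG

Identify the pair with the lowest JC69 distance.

X–Y: 8/27 differ, p = 0.296, d = 0.377.
X–Z: 11/27 differ, p = 0.407, d = 0.588.
Y–Z: 12/27 differ, p = 0.444, d = 0.673.
The smallest distance is between X and Y.

X and Y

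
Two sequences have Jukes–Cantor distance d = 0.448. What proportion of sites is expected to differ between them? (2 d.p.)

0.34

p = (3/4)(1 − e^(−4d/3)) = 0.75 × (1 − e^(-0.597333)) = 0.75 × (1 − 0.550277) = 0.337292.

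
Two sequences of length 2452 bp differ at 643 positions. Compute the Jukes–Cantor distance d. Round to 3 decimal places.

p = 643/2452 ≈ 0.262235.
d = −(3/4) ln(1 − 4p/3) = −0.75 ln(1 − 0.349647) = −0.75 ln(0.650353)
  = −0.75 × (-0.430240) = 0.322680 substitutions/site.

0.323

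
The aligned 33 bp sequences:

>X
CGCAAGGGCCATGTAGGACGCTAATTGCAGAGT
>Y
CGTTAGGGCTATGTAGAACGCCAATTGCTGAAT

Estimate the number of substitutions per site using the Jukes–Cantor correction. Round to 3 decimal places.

0.249

The sequences differ at 7 of 33 sites (3, 4, 10, 17, 22, 29, 32), so p = 7/33 ≈ 0.212121.
d = −(3/4) ln(1 − 4p/3) = −0.75 ln(1 − 0.282828) = −0.75 ln(0.717172)
  = −0.75 × (-0.332440) = 0.249330 substitutions/site.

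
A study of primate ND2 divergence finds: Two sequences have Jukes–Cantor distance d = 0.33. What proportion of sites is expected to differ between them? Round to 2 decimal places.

p = (3/4)(1 − e^(−4d/3)) = 0.75 × (1 − e^(-0.44)) = 0.75 × (1 − 0.644036) = 0.266973.

0.27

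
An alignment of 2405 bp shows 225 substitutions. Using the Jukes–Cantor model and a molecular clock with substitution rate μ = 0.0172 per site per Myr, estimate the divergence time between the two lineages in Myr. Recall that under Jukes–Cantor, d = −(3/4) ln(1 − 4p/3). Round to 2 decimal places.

p = 225/2405 ≈ 0.093555.
d = −(3/4) ln(1 − 4p/3) = −0.75 ln(1 − 0.12474) = −0.75 ln(0.87526)
  = −0.75 × (-0.133234) = 0.099926 substitutions/site.
Under a molecular clock d = 2μt, so t = d/(2μ) = 0.099926 / (2 × 0.0172) = 2.90 Myr.

2.90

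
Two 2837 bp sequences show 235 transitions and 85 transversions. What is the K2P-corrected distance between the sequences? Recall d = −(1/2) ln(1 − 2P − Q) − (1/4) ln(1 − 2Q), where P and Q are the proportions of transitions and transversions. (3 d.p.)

0.124

P = 235/2837 ≈ 0.082834 and Q = 85/2837 ≈ 0.029961.
Under the Kimura two-parameter model, d = −½ ln(1 − 2P − Q) − ¼ ln(1 − 2Q).
1 − 2P − Q = 0.804371, giving −½ ln(0.804371) = 0.108847.
1 − 2Q = 0.940078, giving −¼ ln(0.940078) = 0.015448.
d = 0.108847 + 0.015448 = 0.124295.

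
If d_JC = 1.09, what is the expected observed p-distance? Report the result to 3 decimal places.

p = (3/4)(1 − e^(−4d/3)) = 0.75 × (1 − e^(-1.453333)) = 0.75 × (1 − 0.233790) = 0.574658.

0.575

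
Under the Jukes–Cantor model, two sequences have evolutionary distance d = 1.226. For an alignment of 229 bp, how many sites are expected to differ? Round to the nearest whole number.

Invert JC69: p = (3/4)(1 − e^(−4d/3)) = 0.75 × (1 − e^(-1.634667)) = 0.75 × (1 − 0.195017) = 0.603737.
Expected differing sites = pL ≈ 0.603737 × 229 = 138.255773 ≈ 138.

138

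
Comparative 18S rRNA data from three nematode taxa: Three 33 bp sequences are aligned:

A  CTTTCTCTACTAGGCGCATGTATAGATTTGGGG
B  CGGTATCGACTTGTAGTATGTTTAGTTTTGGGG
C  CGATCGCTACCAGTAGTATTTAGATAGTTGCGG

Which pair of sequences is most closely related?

A–B: 10/33 differ, p = 0.303, d = 0.388.
A–C: 12/33 differ, p = 0.364, d = 0.497.
B–C: 13/33 differ, p = 0.394, d = 0.559.
The smallest distance is between A and B.

A and B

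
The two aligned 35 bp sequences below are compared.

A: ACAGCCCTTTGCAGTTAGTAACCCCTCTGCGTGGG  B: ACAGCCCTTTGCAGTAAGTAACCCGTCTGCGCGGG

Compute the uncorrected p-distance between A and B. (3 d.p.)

The sequences differ at 3 of 35 positions (sites 16, 25, 32).
p = 3/35 = 0.085714… ≈ 0.086 (to 3 d.p.).

0.086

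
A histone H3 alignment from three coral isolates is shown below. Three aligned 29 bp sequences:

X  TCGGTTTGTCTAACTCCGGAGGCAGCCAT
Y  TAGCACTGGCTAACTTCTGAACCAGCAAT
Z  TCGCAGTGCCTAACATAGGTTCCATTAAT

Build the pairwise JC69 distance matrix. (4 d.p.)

X–Y: 10/29 sites differ → p ≈ 0.344828, d = −0.75 ln(1 − 0.459771) = 0.461822 ≈ 0.4618.
X–Z: 13/29 sites differ → p ≈ 0.448276, d = −0.75 ln(1 − 0.597701) = 0.682920 ≈ 0.6829.
Y–Z: 10/29 sites differ → p ≈ 0.344828, d = −0.75 ln(1 − 0.459771) = 0.461822 ≈ 0.4618.

d(X,Y) = 0.4618, d(X,Z) = 0.6829, d(Y,Z) = 0.4618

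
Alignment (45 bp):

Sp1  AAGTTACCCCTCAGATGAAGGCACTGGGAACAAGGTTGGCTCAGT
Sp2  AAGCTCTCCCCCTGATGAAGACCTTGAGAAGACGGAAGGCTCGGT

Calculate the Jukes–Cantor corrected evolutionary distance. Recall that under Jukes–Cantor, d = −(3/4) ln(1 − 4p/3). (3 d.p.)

0.402

The sequences differ at 14 of 45 sites, so p = 14/45 ≈ 0.311111.
d = −(3/4) ln(1 − 4p/3) = −0.75 ln(1 − 0.414815) = −0.75 ln(0.585185)
  = −0.75 × (-0.535827) = 0.401870 substitutions/site.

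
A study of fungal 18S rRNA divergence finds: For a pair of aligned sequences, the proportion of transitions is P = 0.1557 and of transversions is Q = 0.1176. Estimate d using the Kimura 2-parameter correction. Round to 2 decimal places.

0.35

Under the Kimura two-parameter model, d = −½ ln(1 − 2P − Q) − ¼ ln(1 − 2Q).
1 − 2P − Q = 0.571, giving −½ ln(0.571) = 0.280183.
1 − 2Q = 0.7648, giving −¼ ln(0.7648) = 0.067035.
d = 0.280183 + 0.067035 = 0.347218.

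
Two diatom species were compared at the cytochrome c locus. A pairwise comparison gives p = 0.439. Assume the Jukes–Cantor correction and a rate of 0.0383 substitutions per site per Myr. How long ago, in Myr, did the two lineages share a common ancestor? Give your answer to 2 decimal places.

8.62

d = −(3/4) ln(1 − 4p/3) = −0.75 ln(1 − 0.585333) = −0.75 ln(0.414667)
  = −0.75 × (-0.880279) = 0.660209 substitutions/site.
Under a molecular clock d = 2μt, so t = d/(2μ) = 0.660209 / (2 × 0.0383) = 8.62 Myr.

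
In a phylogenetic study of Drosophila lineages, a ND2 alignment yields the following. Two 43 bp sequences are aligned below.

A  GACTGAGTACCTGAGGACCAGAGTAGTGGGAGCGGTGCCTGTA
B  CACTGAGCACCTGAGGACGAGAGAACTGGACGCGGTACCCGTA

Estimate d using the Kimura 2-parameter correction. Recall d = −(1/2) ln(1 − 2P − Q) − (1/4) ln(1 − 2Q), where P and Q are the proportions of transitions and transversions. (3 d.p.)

0.246

Of 43 sites, 4 differences are transitions and 5 are transversions, so P = 4/43 ≈ 0.093023 and Q = 5/43 ≈ 0.116279.
Under the Kimura two-parameter model, d = −½ ln(1 − 2P − Q) − ¼ ln(1 − 2Q).
1 − 2P − Q = 0.697675, giving −½ ln(0.697675) = 0.180001.
1 − 2Q = 0.767442, giving −¼ ln(0.767442) = 0.066173.
d = 0.180001 + 0.066173 = 0.246174.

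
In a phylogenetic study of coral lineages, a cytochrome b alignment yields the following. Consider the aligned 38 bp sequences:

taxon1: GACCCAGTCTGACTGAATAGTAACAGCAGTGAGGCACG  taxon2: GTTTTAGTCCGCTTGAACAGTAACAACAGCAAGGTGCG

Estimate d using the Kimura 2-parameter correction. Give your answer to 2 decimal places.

Of 38 sites, 11 differences are transitions and 2 are transversions, so P = 11/38 ≈ 0.289474 and Q = 2/38 ≈ 0.052632.
Under the Kimura two-parameter model, d = −½ ln(1 − 2P − Q) − ¼ ln(1 − 2Q).
1 − 2P − Q = 0.36842, giving −½ ln(0.36842) = 0.499266.
1 − 2Q = 0.894736, giving −¼ ln(0.894736) = 0.027807.
d = 0.499266 + 0.027807 = 0.527073.

0.53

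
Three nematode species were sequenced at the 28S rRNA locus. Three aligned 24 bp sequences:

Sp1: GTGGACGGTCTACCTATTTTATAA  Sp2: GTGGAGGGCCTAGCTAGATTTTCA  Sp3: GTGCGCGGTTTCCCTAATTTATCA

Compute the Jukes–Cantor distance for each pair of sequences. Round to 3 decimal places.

Sp1–Sp2: 7/24 sites differ → p ≈ 0.291667, d = −0.75 ln(1 − 0.388889) = 0.369358 ≈ 0.369.
Sp1–Sp3: 6/24 sites differ → p = 0.25, d = −0.75 ln(1 − 0.333333) = 0.304098 ≈ 0.304.
Sp2–Sp3: 10/24 sites differ → p ≈ 0.416667, d = −0.75 ln(1 − 0.555556) = 0.608198 ≈ 0.608.

d(Sp1,Sp2) = 0.369, d(Sp1,Sp3) = 0.304, d(Sp2,Sp3) = 0.608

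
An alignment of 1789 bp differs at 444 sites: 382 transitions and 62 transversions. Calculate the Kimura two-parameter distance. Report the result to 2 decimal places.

P = 382/1789 ≈ 0.213527 and Q = 62/1789 ≈ 0.034656.
Under the Kimura two-parameter model, d = −½ ln(1 − 2P − Q) − ¼ ln(1 − 2Q).
1 − 2P − Q = 0.53829, giving −½ ln(0.53829) = 0.309679.
1 − 2Q = 0.930688, giving −¼ ln(0.930688) = 0.017958.
d = 0.309679 + 0.017958 = 0.327637.

0.33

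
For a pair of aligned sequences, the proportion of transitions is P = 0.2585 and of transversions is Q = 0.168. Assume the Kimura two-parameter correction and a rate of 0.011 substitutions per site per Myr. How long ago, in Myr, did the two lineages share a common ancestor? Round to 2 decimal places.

30.91

Under the Kimura two-parameter model, d = −½ ln(1 − 2P − Q) − ¼ ln(1 − 2Q).
1 − 2P − Q = 0.315, giving −½ ln(0.315) = 0.577591.
1 − 2Q = 0.664, giving −¼ ln(0.664) = 0.102368.
d = 0.577591 + 0.102368 = 0.679959.
Under a molecular clock d = 2μt, so t = d/(2μ) = 0.679959 / (2 × 0.011) = 30.91 Myr.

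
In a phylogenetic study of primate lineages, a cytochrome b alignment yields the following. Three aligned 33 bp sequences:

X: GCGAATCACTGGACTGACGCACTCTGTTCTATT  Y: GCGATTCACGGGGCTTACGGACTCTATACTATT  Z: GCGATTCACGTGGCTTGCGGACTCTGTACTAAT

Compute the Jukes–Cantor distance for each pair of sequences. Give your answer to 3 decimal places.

d(X,Y) = 0.249, d(X,Z) = 0.339, d(Y,Z) = 0.132

X–Y: 7/33 sites differ → p ≈ 0.212121, d = −0.75 ln(1 − 0.282828) = 0.249330 ≈ 0.249.
X–Z: 9/33 sites differ → p ≈ 0.272727, d = −0.75 ln(1 − 0.363636) = 0.338988 ≈ 0.339.
Y–Z: 4/33 sites differ → p ≈ 0.121212, d = −0.75 ln(1 − 0.161616) = 0.132209 ≈ 0.132.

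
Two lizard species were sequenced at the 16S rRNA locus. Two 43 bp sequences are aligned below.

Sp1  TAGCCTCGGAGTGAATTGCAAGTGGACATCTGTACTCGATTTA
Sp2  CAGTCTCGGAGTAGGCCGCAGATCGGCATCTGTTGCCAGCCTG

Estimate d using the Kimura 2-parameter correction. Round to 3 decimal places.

0.878

Of 43 sites, 16 differences are transitions and 3 are transversions, so P = 16/43 ≈ 0.372093 and Q = 3/43 ≈ 0.069767.
Under the Kimura two-parameter model, d = −½ ln(1 − 2P − Q) − ¼ ln(1 − 2Q).
1 − 2P − Q = 0.186047, giving −½ ln(0.186047) = 0.840878.
1 − 2Q = 0.860466, giving −¼ ln(0.860466) = 0.037570.
d = 0.840878 + 0.037570 = 0.878448.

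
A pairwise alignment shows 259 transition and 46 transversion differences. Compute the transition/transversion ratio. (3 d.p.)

R = 259/46 = 5.630434… ≈ 5.630 (to 3 d.p.).

5.630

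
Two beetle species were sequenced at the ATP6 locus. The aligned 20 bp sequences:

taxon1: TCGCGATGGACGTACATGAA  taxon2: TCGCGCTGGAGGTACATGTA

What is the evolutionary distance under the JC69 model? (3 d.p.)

The sequences differ at 3 of 20 sites (6, 11, 19), so p = 3/20 = 0.15.
d = −(3/4) ln(1 − 4p/3) = −0.75 ln(1 − 0.2) = −0.75 ln(0.8)
  = −0.75 × (-0.223144) = 0.167358 substitutions/site.

0.167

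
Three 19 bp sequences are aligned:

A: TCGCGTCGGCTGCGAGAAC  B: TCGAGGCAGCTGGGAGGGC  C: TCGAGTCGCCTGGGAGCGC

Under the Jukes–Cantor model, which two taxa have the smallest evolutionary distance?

A–B: 6/19 differ, p = 0.316, d = 0.410.
A–C: 5/19 differ, p = 0.263, d = 0.324.
B–C: 4/19 differ, p = 0.211, d = 0.247.
The smallest distance is between B and C.

B and C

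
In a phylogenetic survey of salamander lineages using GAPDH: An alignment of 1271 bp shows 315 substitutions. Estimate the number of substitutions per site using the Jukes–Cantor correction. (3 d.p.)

p = 315/1271 ≈ 0.247836.
d = −(3/4) ln(1 − 4p/3) = −0.75 ln(1 − 0.330448) = −0.75 ln(0.669552)
  = −0.75 × (-0.401146) = 0.300860 substitutions/site.

0.301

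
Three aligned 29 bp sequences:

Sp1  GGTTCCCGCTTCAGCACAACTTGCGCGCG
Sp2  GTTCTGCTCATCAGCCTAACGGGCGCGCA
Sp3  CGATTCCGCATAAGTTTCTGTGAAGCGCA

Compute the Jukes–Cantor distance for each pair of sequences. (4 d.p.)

Sp1–Sp2: 11/29 sites differ → p ≈ 0.37931, d = −0.75 ln(1 − 0.505747) = 0.528531 ≈ 0.5285.
Sp1–Sp3: 15/29 sites differ → p ≈ 0.517241, d = −0.75 ln(1 − 0.689655) = 0.877553 ≈ 0.8776.
Sp2–Sp3: 15/29 sites differ → p ≈ 0.517241, d = −0.75 ln(1 − 0.689655) = 0.877553 ≈ 0.8776.

d(Sp1,Sp2) = 0.5285, d(Sp1,Sp3) = 0.8776, d(Sp2,Sp3) = 0.8776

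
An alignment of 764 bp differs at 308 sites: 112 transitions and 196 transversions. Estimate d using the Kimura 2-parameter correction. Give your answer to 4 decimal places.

0.5789

P = 112/764 ≈ 0.146597 and Q = 196/764 ≈ 0.256545.
Under the Kimura two-parameter model, d = −½ ln(1 − 2P − Q) − ¼ ln(1 − 2Q).
1 − 2P − Q = 0.450261, giving −½ ln(0.450261) = 0.398964.
1 − 2Q = 0.48691, giving −¼ ln(0.48691) = 0.179919.
d = 0.398964 + 0.179919 = 0.578883.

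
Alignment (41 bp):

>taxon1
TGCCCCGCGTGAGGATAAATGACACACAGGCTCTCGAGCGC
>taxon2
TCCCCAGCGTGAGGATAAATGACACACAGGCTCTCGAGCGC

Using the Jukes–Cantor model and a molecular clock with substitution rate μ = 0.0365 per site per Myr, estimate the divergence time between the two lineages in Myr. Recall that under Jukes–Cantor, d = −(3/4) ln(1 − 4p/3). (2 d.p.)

0.69

The sequences differ at 2 of 41 sites (2, 6), so p = 2/41 ≈ 0.04878.
d = −(3/4) ln(1 − 4p/3) = −0.75 ln(1 − 0.06504) = −0.75 ln(0.93496)
  = −0.75 × (-0.067252) = 0.050439 substitutions/site.
Under a molecular clock d = 2μt, so t = d/(2μ) = 0.050439 / (2 × 0.0365) = 0.69 Myr.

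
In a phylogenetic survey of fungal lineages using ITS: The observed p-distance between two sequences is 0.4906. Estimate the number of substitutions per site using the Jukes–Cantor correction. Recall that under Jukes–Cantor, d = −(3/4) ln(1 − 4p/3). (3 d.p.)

d = −(3/4) ln(1 − 4p/3) = −0.75 ln(1 − 0.654133) = −0.75 ln(0.345867)
  = −0.75 × (-1.061701) = 0.796276 substitutions/site.

0.796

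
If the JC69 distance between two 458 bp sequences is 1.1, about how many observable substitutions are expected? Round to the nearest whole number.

264

Invert JC69: p = (3/4)(1 − e^(−4d/3)) = 0.75 × (1 − e^(-1.466667)) = 0.75 × (1 − 0.230693) = 0.576980.
Expected differing sites = pL ≈ 0.576980 × 458 = 264.25684 ≈ 264.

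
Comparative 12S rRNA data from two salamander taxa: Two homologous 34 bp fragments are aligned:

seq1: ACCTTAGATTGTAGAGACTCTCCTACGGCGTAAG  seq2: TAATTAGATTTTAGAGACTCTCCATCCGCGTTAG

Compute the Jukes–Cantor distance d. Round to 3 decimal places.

The sequences differ at 8 of 34 sites (1, 2, 3, 11, 24, 25, 27, 32), so p = 8/34 ≈ 0.235294.
d = −(3/4) ln(1 − 4p/3) = −0.75 ln(1 − 0.313725) = −0.75 ln(0.686275)
  = −0.75 × (-0.376477) = 0.282358 substitutions/site.

0.282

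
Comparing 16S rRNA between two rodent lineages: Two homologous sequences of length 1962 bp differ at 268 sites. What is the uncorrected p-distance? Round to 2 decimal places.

0.14

p = 268/1962 = 0.136595… ≈ 0.14 (to 2 d.p.).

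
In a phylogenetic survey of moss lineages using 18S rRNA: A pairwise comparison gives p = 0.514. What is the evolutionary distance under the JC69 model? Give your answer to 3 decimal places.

0.867

d = −(3/4) ln(1 − 4p/3) = −0.75 ln(1 − 0.685333) = −0.75 ln(0.314667)
  = −0.75 × (-1.156240) = 0.867180 substitutions/site.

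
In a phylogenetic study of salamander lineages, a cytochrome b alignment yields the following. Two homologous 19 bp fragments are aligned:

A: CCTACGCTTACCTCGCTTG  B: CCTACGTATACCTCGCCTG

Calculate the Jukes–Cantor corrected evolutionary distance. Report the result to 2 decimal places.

0.18

The sequences differ at 3 of 19 sites (7, 8, 17), so p = 3/19 ≈ 0.157895.
d = −(3/4) ln(1 − 4p/3) = −0.75 ln(1 − 0.210527) = −0.75 ln(0.789473)
  = −0.75 × (-0.236390) = 0.177293 substitutions/site.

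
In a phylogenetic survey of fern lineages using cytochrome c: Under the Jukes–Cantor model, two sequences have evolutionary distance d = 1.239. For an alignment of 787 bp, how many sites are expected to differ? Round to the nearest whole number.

Invert JC69: p = (3/4)(1 − e^(−4d/3)) = 0.75 × (1 − e^(-1.652)) = 0.75 × (1 − 0.191666) = 0.606251.
Expected differing sites = pL ≈ 0.606251 × 787 = 477.119537 ≈ 477.

477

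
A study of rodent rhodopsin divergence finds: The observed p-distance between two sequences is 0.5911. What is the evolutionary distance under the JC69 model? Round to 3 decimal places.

1.164

d = −(3/4) ln(1 − 4p/3) = −0.75 ln(1 − 0.788133) = −0.75 ln(0.211867)
  = −0.75 × (-1.551797) = 1.163848 substitutions/site.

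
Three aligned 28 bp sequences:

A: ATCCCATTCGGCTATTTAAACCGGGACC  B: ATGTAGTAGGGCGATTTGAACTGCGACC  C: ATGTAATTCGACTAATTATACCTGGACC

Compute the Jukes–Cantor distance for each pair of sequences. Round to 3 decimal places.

d(A,B) = 0.485, d(A,C) = 0.304, d(B,C) = 0.556

A–B: 10/28 sites differ → p ≈ 0.357143, d = −0.75 ln(1 − 0.476191) = 0.484971 ≈ 0.485.
A–C: 7/28 sites differ → p = 0.25, d = −0.75 ln(1 − 0.333333) = 0.304098 ≈ 0.304.
B–C: 11/28 sites differ → p ≈ 0.392857, d = −0.75 ln(1 − 0.523809) = 0.556452 ≈ 0.556.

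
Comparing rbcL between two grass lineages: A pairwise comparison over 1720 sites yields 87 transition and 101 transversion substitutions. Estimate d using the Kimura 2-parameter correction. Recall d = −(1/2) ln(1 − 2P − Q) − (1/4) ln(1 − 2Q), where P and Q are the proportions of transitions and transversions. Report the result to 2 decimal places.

P = 87/1720 ≈ 0.050581 and Q = 101/1720 ≈ 0.058721.
Under the Kimura two-parameter model, d = −½ ln(1 − 2P − Q) − ¼ ln(1 − 2Q).
1 − 2P − Q = 0.840117, giving −½ ln(0.840117) = 0.087107.
1 − 2Q = 0.882558, giving −¼ ln(0.882558) = 0.031233.
d = 0.087107 + 0.031233 = 0.118340.

0.12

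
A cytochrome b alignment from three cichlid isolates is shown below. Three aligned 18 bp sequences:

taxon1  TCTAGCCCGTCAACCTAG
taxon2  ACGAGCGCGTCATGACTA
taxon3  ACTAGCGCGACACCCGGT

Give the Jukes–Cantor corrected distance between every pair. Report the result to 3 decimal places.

d(taxon1,taxon2) = 0.824, d(taxon1,taxon3) = 0.548, d(taxon2,taxon3) = 0.673

taxon1–taxon2: 9/18 sites differ → p = 0.5, d = −0.75 ln(1 − 0.666667) = 0.823960 ≈ 0.824.
taxon1–taxon3: 7/18 sites differ → p ≈ 0.388889, d = −0.75 ln(1 − 0.518519) = 0.548166 ≈ 0.548.
taxon2–taxon3: 8/18 sites differ → p ≈ 0.444444, d = −0.75 ln(1 − 0.592592) = 0.673455 ≈ 0.673.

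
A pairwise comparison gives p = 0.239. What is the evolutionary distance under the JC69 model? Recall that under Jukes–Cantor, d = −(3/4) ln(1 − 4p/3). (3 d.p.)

0.288

d = −(3/4) ln(1 − 4p/3) = −0.75 ln(1 − 0.318667) = −0.75 ln(0.681333)
  = −0.75 × (-0.383704) = 0.287778 substitutions/site.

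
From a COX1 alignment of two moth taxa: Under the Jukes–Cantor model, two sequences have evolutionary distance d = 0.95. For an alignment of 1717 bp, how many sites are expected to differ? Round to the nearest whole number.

925

Invert JC69: p = (3/4)(1 − e^(−4d/3)) = 0.75 × (1 − e^(-1.266667)) = 0.75 × (1 − 0.281769) = 0.538673.
Expected differing sites = pL ≈ 0.538673 × 1717 = 924.901541 ≈ 925.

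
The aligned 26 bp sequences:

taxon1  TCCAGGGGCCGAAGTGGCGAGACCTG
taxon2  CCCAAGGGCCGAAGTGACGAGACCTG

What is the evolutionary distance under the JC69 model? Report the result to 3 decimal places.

The sequences differ at 3 of 26 sites (1, 5, 17), so p = 3/26 ≈ 0.115385.
d = −(3/4) ln(1 − 4p/3) = −0.75 ln(1 − 0.153847) = −0.75 ln(0.846153)
  = −0.75 × (-0.167055) = 0.125291 substitutions/site.

0.125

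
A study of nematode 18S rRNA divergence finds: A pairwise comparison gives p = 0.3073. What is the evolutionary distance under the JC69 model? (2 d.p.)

0.40

d = −(3/4) ln(1 − 4p/3) = −0.75 ln(1 − 0.409733) = −0.75 ln(0.590267)
  = −0.75 × (-0.527180) = 0.395385 substitutions/site.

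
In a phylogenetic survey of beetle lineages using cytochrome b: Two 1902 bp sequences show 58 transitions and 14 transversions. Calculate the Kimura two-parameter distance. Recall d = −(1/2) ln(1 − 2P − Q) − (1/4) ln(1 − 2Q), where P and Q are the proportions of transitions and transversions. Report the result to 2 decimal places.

0.04

P = 58/1902 ≈ 0.030494 and Q = 14/1902 ≈ 0.007361.
Under the Kimura two-parameter model, d = −½ ln(1 − 2P − Q) − ¼ ln(1 − 2Q).
1 − 2P − Q = 0.931651, giving −½ ln(0.931651) = 0.035398.
1 − 2Q = 0.985278, giving −¼ ln(0.985278) = 0.003708.
d = 0.035398 + 0.003708 = 0.039106.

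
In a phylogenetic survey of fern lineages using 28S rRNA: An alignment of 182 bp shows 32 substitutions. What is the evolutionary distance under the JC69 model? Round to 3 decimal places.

p = 32/182 ≈ 0.175824.
d = −(3/4) ln(1 − 4p/3) = −0.75 ln(1 − 0.234432) = −0.75 ln(0.765568)
  = −0.75 × (-0.267137) = 0.200353 substitutions/site.

0.200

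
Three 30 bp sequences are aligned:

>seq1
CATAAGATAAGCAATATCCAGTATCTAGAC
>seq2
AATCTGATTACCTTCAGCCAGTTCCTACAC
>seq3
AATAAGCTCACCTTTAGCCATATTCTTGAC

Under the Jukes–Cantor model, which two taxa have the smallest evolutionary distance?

seq1–seq2: 12/30 differ, p = 0.400, d = 0.572.
seq1–seq3: 11/30 differ, p = 0.367, d = 0.503.
seq2–seq3: 10/30 differ, p = 0.333, d = 0.441.
The smallest distance is between seq2 and seq3.

seq2 and seq3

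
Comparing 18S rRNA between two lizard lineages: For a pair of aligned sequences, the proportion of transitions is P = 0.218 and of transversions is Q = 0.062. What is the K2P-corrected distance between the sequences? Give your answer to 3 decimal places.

0.378

Under the Kimura two-parameter model, d = −½ ln(1 − 2P − Q) − ¼ ln(1 − 2Q).
1 − 2P − Q = 0.502, giving −½ ln(0.502) = 0.344578.
1 − 2Q = 0.876, giving −¼ ln(0.876) = 0.033097.
d = 0.344578 + 0.033097 = 0.377675.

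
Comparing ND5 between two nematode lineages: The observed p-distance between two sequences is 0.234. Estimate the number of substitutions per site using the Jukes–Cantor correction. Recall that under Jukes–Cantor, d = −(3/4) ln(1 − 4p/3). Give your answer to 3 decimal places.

d = −(3/4) ln(1 − 4p/3) = −0.75 ln(1 − 0.312) = −0.75 ln(0.688)
  = −0.75 × (-0.373966) = 0.280475 substitutions/site.

0.280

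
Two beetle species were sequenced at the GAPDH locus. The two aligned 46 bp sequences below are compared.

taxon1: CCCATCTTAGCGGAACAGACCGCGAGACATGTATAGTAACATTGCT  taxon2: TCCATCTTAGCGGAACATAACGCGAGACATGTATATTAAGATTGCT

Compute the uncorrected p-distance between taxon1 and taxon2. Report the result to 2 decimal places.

The sequences differ at 5 of 46 positions (sites 1, 18, 20, 36, 40).
p = 5/46 = 0.108695… ≈ 0.11 (to 2 d.p.).

0.11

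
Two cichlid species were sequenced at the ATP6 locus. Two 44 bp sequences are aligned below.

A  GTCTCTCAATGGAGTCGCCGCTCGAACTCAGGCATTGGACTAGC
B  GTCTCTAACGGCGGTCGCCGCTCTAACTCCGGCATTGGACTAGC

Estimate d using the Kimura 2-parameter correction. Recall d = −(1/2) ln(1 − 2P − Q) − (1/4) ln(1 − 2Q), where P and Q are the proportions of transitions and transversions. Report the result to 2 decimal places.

0.18

Of 44 sites, 1 differences are transitions and 6 are transversions, so P = 1/44 ≈ 0.022727 and Q = 6/44 ≈ 0.136364.
Under the Kimura two-parameter model, d = −½ ln(1 − 2P − Q) − ¼ ln(1 − 2Q).
1 − 2P − Q = 0.818182, giving −½ ln(0.818182) = 0.100335.
1 − 2Q = 0.727272, giving −¼ ln(0.727272) = 0.079614.
d = 0.100335 + 0.079614 = 0.179949.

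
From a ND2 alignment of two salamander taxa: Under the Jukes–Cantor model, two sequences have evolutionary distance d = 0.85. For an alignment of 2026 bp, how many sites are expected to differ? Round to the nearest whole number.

Invert JC69: p = (3/4)(1 − e^(−4d/3)) = 0.75 × (1 − e^(-1.133333)) = 0.75 × (1 − 0.321958) = 0.508532.
Expected differing sites = pL ≈ 0.508532 × 2026 = 1030.285832 ≈ 1030.

1030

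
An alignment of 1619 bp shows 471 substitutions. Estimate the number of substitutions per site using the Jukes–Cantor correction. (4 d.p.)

0.3681

p = 471/1619 ≈ 0.29092.
d = −(3/4) ln(1 − 4p/3) = −0.75 ln(1 − 0.387893) = −0.75 ln(0.612107)
  = −0.75 × (-0.490848) = 0.368136 substitutions/site.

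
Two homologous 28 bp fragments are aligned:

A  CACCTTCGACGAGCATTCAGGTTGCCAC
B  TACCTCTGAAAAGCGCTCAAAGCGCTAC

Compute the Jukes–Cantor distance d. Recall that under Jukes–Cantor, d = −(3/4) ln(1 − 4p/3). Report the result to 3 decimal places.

0.635

The sequences differ at 12 of 28 sites, so p = 12/28 ≈ 0.428571.
d = −(3/4) ln(1 − 4p/3) = −0.75 ln(1 − 0.571428) = −0.75 ln(0.428572)
  = −0.75 × (-0.847297) = 0.635473 substitutions/site.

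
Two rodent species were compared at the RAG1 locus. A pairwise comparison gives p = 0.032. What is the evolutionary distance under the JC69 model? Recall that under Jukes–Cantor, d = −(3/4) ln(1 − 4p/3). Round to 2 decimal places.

0.03

d = −(3/4) ln(1 − 4p/3) = −0.75 ln(1 − 0.042667) = −0.75 ln(0.957333)
  = −0.75 × (-0.043604) = 0.032703 substitutions/site.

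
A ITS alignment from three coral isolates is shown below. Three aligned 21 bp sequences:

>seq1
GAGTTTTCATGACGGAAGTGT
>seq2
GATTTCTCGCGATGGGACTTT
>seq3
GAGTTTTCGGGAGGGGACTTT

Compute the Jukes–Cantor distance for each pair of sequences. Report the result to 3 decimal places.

d(seq1,seq2) = 0.532, d(seq1,seq3) = 0.360, d(seq2,seq3) = 0.220

seq1–seq2: 8/21 sites differ → p ≈ 0.380952, d = −0.75 ln(1 − 0.507936) = 0.531860 ≈ 0.532.
seq1–seq3: 6/21 sites differ → p ≈ 0.285714, d = −0.75 ln(1 − 0.380952) = 0.359679 ≈ 0.360.
seq2–seq3: 4/21 sites differ → p ≈ 0.190476, d = −0.75 ln(1 − 0.253968) = 0.219740 ≈ 0.220.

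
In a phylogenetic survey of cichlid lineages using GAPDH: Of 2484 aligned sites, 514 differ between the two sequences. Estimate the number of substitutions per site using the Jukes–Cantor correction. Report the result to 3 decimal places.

p = 514/2484 ≈ 0.206924.
d = −(3/4) ln(1 − 4p/3) = −0.75 ln(1 − 0.275899) = −0.75 ln(0.724101)
  = −0.75 × (-0.322824) = 0.242118 substitutions/site.

0.242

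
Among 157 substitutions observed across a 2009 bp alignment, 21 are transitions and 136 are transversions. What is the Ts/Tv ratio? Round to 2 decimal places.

0.15

R = 21/136 = 0.154411… ≈ 0.15 (to 2 d.p.).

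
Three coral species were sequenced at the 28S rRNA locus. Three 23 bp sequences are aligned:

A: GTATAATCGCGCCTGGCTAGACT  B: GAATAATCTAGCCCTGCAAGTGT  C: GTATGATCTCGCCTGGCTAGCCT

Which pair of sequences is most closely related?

A and C

A–B: 8/23 differ, p = 0.348, d = 0.467.
A–C: 3/23 differ, p = 0.130, d = 0.143.
B–C: 8/23 differ, p = 0.348, d = 0.467.
The smallest distance is between A and C.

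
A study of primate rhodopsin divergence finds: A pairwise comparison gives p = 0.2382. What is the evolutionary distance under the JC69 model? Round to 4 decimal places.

0.2866

d = −(3/4) ln(1 − 4p/3) = −0.75 ln(1 − 0.3176) = −0.75 ln(0.6824)
  = −0.75 × (-0.382139) = 0.286604 substitutions/site.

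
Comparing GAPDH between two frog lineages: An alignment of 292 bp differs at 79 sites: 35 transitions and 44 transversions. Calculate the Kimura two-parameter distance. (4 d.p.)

0.3371

P = 35/292 ≈ 0.119863 and Q = 44/292 ≈ 0.150685.
Under the Kimura two-parameter model, d = −½ ln(1 − 2P − Q) − ¼ ln(1 − 2Q).
1 − 2P − Q = 0.609589, giving −½ ln(0.609589) = 0.247485.
1 − 2Q = 0.69863, giving −¼ ln(0.69863) = 0.089659.
d = 0.247485 + 0.089659 = 0.337144.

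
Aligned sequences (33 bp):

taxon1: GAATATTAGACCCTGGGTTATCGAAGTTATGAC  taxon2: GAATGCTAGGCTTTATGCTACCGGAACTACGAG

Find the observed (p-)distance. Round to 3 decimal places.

The sequences differ at 14 of 33 positions.
p = 14/33 = 0.424242… ≈ 0.424 (to 3 d.p.).

0.424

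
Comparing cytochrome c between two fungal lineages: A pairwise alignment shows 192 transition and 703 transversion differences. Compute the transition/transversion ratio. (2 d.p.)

R = 192/703 = 0.273115… ≈ 0.27 (to 2 d.p.).

0.27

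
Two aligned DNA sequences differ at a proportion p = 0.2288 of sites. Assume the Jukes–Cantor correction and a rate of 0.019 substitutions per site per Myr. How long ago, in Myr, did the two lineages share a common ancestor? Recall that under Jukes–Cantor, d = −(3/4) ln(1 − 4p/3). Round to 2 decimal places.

d = −(3/4) ln(1 − 4p/3) = −0.75 ln(1 − 0.305067) = −0.75 ln(0.694933)
  = −0.75 × (-0.363940) = 0.272955 substitutions/site.
Under a molecular clock d = 2μt, so t = d/(2μ) = 0.272955 / (2 × 0.019) = 7.18 Myr.

7.18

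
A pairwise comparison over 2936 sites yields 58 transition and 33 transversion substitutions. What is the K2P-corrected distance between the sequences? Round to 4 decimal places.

0.0317

P = 58/2936 ≈ 0.019755 and Q = 33/2936 ≈ 0.01124.
Under the Kimura two-parameter model, d = −½ ln(1 − 2P − Q) − ¼ ln(1 − 2Q).
1 − 2P − Q = 0.94925, giving −½ ln(0.94925) = 0.026042.
1 − 2Q = 0.97752, giving −¼ ln(0.97752) = 0.005684.
d = 0.026042 + 0.005684 = 0.031726.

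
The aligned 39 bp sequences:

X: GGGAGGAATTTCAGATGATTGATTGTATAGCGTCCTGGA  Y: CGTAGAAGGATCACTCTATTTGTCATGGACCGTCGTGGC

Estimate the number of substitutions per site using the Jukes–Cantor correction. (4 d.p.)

0.7865

The sequences differ at 19 of 39 sites, so p = 19/39 ≈ 0.487179.
d = −(3/4) ln(1 − 4p/3) = −0.75 ln(1 − 0.649572) = −0.75 ln(0.350428)
  = −0.75 × (-1.048600) = 0.786450 substitutions/site.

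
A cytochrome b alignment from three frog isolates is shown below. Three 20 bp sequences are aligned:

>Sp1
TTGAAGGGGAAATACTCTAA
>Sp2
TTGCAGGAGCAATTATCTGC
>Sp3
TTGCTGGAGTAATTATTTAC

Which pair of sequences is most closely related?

Sp1–Sp2: 7/20 differ, p = 0.350, d = 0.471.
Sp1–Sp3: 8/20 differ, p = 0.400, d = 0.572.
Sp2–Sp3: 4/20 differ, p = 0.200, d = 0.233.
The smallest distance is between Sp2 and Sp3.

Sp2 and Sp3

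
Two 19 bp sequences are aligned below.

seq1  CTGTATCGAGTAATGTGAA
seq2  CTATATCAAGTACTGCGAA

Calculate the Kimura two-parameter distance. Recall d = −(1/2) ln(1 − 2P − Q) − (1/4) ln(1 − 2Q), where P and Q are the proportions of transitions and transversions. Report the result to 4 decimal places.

Of 19 sites, 3 differences are transitions and 1 are transversions, so P = 3/19 ≈ 0.157895 and Q = 1/19 ≈ 0.052632.
Under the Kimura two-parameter model, d = −½ ln(1 − 2P − Q) − ¼ ln(1 − 2Q).
1 − 2P − Q = 0.631578, giving −½ ln(0.631578) = 0.229767.
1 − 2Q = 0.894736, giving −¼ ln(0.894736) = 0.027807.
d = 0.229767 + 0.027807 = 0.257574.

0.2576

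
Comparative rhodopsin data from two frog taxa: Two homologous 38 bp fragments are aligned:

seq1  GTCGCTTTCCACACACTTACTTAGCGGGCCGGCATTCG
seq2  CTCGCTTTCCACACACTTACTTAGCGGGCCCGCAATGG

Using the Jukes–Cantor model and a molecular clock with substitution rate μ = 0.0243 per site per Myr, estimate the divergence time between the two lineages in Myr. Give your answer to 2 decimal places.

The sequences differ at 4 of 38 sites (1, 31, 35, 37), so p = 4/38 ≈ 0.105263.
d = −(3/4) ln(1 − 4p/3) = −0.75 ln(1 − 0.140351) = −0.75 ln(0.859649)
  = −0.75 × (-0.151231) = 0.113423 substitutions/site.
Under a molecular clock d = 2μt, so t = d/(2μ) = 0.113423 / (2 × 0.0243) = 2.33 Myr.

2.33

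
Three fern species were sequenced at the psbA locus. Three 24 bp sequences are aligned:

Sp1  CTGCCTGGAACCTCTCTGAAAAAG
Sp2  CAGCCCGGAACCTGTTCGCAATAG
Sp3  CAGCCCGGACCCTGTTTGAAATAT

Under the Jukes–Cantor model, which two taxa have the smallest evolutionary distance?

Sp2 and Sp3

Sp1–Sp2: 7/24 differ, p = 0.292, d = 0.369.
Sp1–Sp3: 7/24 differ, p = 0.292, d = 0.369.
Sp2–Sp3: 4/24 differ, p = 0.167, d = 0.188.
The smallest distance is between Sp2 and Sp3.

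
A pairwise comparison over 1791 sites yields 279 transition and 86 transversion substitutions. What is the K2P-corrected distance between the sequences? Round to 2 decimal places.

0.25

P = 279/1791 ≈ 0.155779 and Q = 86/1791 ≈ 0.048018.
Under the Kimura two-parameter model, d = −½ ln(1 − 2P − Q) − ¼ ln(1 − 2Q).
1 − 2P − Q = 0.640424, giving −½ ln(0.640424) = 0.222812.
1 − 2Q = 0.903964, giving −¼ ln(0.903964) = 0.025241.
d = 0.222812 + 0.025241 = 0.248053.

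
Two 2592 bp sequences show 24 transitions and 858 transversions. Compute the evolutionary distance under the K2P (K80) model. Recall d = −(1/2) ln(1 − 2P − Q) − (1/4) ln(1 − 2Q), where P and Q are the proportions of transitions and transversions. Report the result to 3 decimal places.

0.486

P = 24/2592 ≈ 0.009259 and Q = 858/2592 ≈ 0.331019.
Under the Kimura two-parameter model, d = −½ ln(1 − 2P − Q) − ¼ ln(1 − 2Q).
1 − 2P − Q = 0.650463, giving −½ ln(0.650463) = 0.215035.
1 − 2Q = 0.337962, giving −¼ ln(0.337962) = 0.271205.
d = 0.215035 + 0.271205 = 0.486240.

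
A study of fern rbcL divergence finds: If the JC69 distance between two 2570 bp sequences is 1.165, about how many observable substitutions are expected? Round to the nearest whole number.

Invert JC69: p = (3/4)(1 − e^(−4d/3)) = 0.75 × (1 − e^(-1.553333)) = 0.75 × (1 − 0.211542) = 0.591344.
Expected differing sites = pL ≈ 0.591344 × 2570 = 1519.75408 ≈ 1520.

1520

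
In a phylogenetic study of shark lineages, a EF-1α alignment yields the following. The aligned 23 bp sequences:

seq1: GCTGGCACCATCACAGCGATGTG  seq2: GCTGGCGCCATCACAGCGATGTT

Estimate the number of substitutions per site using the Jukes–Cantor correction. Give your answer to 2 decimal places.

The sequences differ at 2 of 23 sites (7, 23), so p = 2/23 ≈ 0.086957.
d = −(3/4) ln(1 − 4p/3) = −0.75 ln(1 − 0.115943) = −0.75 ln(0.884057)
  = −0.75 × (-0.123234) = 0.092426 substitutions/site.

0.09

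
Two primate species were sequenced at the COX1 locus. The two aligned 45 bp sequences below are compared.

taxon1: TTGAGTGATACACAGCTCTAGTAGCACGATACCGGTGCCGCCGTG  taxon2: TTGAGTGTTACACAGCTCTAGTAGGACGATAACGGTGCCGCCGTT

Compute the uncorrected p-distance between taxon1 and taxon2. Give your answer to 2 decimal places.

The sequences differ at 4 of 45 positions (sites 8, 25, 32, 45).
p = 4/45 = 0.088888… ≈ 0.09 (to 2 d.p.).

0.09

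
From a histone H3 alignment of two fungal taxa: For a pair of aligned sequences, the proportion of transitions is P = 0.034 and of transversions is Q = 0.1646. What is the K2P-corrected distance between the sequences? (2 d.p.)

Under the Kimura two-parameter model, d = −½ ln(1 − 2P − Q) − ¼ ln(1 − 2Q).
1 − 2P − Q = 0.7674, giving −½ ln(0.7674) = 0.132374.
1 − 2Q = 0.6708, giving −¼ ln(0.6708) = 0.099821.
d = 0.132374 + 0.099821 = 0.232195.

0.23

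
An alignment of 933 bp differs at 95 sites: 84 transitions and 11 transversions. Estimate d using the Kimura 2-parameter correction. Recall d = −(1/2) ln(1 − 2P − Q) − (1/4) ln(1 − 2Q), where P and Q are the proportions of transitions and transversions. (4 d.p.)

P = 84/933 ≈ 0.090032 and Q = 11/933 ≈ 0.01179.
Under the Kimura two-parameter model, d = −½ ln(1 − 2P − Q) − ¼ ln(1 − 2Q).
1 − 2P − Q = 0.808146, giving −½ ln(0.808146) = 0.106506.
1 − 2Q = 0.97642, giving −¼ ln(0.97642) = 0.005966.
d = 0.106506 + 0.005966 = 0.112472.

0.1125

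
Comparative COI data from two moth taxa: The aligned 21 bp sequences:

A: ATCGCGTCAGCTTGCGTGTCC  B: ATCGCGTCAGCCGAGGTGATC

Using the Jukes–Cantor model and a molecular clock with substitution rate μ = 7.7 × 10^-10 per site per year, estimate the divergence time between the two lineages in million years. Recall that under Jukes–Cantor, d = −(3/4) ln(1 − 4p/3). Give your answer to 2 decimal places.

233.56

The sequences differ at 6 of 21 sites (12, 13, 14, 15, 19, 20), so p = 6/21 ≈ 0.285714.
d = −(3/4) ln(1 − 4p/3) = −0.75 ln(1 − 0.380952) = −0.75 ln(0.619048)
  = −0.75 × (-0.479572) = 0.359679 substitutions/site.
Under a molecular clock d = 2μt, so t = d/(2μ) = 0.359679 / (2 × 7.7 × 10^-10) = 233.56 million years.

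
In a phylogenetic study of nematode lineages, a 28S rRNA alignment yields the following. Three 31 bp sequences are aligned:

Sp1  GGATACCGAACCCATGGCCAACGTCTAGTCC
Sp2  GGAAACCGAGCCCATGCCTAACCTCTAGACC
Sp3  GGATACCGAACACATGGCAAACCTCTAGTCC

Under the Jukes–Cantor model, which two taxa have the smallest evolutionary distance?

Sp1 and Sp3

Sp1–Sp2: 6/31 differ, p = 0.194, d = 0.224.
Sp1–Sp3: 3/31 differ, p = 0.097, d = 0.104.
Sp2–Sp3: 6/31 differ, p = 0.194, d = 0.224.
The smallest distance is between Sp1 and Sp3.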